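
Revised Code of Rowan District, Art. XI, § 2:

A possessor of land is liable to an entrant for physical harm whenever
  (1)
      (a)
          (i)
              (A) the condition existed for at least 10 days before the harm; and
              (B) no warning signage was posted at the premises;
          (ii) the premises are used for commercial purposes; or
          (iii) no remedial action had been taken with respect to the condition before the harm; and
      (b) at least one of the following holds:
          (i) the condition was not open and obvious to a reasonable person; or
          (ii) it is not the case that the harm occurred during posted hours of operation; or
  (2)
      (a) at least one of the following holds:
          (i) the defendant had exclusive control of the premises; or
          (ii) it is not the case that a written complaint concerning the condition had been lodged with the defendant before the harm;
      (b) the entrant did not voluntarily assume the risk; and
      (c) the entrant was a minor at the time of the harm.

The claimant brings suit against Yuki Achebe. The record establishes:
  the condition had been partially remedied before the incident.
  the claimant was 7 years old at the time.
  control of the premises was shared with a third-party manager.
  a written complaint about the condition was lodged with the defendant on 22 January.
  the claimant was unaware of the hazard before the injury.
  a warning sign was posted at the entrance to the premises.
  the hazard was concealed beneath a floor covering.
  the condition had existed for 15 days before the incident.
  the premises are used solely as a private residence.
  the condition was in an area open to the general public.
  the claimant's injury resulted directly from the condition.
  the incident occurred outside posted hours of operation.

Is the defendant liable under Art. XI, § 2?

(A) condition ≥10 days old — met.
(B) no signage posted — not met.
(i) = T AND F = false.
(ii) commercial use — not satisfied.
(iii) no remedial action — fails.
(a) = F OR F OR F = false.
(i) not open/obvious — holds.
(ii) not (during posted hours) — satisfied.
(b): T OR T → true.
So (1) is not satisfied (F AND T).
(i) exclusive control — not satisfied.
(ii) not (complaint lodged) — fails.
(a): F OR F → false.
(b) no assumed risk — holds.
(c) entrant a minor — holds.
So (2) is not satisfied (F AND T AND T).
Overall: F OR F → false.

No — not liable.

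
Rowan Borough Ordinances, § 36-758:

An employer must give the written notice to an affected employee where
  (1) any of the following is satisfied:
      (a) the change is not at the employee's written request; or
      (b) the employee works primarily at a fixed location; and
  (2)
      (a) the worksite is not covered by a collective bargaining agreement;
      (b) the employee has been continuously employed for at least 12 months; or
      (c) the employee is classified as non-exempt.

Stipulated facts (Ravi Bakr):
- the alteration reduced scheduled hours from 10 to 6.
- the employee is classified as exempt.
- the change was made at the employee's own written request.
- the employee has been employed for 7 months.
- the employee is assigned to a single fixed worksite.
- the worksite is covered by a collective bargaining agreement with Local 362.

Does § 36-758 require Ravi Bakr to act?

No — not required.

(a) not employee-requested — fails.
(b) fixed location — holds.
(1): F OR T → true.
(a) no CBA — not satisfied.
(b) tenure ≥ 12 mo. — not met.
(c) non-exempt — not met.
So (2) is not satisfied (F OR F OR F).
So Overall is not satisfied (T AND F).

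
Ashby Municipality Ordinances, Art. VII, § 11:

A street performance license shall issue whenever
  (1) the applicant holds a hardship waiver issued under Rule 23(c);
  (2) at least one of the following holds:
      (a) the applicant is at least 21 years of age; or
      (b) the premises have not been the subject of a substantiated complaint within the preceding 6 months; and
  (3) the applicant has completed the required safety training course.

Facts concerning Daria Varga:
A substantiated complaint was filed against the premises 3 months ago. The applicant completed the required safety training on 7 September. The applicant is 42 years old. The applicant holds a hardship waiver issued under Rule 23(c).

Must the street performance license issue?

Yes — granted.

(1) hardship waiver — met.
(a) age ≥ 21 — satisfied.
(b) no complaint in 6 mo. — not met.
(2): T OR F → true.
(3) safety training — satisfied.
So Overall is satisfied (T AND T AND T).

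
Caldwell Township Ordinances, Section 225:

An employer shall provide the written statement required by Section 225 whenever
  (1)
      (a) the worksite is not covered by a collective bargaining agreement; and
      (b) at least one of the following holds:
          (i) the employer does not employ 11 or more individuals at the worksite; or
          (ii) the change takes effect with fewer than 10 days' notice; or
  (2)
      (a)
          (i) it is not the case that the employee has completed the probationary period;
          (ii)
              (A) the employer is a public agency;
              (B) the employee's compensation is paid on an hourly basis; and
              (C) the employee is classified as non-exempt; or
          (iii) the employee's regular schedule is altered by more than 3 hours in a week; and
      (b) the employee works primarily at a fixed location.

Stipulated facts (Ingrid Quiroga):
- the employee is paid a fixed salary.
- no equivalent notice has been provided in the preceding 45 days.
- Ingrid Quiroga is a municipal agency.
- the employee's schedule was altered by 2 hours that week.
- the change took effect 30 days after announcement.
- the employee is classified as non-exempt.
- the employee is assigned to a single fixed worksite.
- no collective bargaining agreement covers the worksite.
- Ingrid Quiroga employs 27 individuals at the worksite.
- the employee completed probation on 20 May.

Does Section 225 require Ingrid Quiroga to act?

(a) no CBA — met.
(i) not (≥ 11 at site) — not satisfied.
(ii) < 10 days' notice — not met.
(b): F OR F → false.
(1): T AND F → false.
(i) not (past probation) — not met.
(A) public agency — satisfied.
(B) hourly-paid — not met.
(C) non-exempt — met.
(ii): T AND F AND T → false.
(iii) schedule shift > 3h — not met.
So (a) is not satisfied (F OR F OR F).
(b) fixed location — met.
(2) = F AND T = false.
Overall = F OR F = false.

No — not required.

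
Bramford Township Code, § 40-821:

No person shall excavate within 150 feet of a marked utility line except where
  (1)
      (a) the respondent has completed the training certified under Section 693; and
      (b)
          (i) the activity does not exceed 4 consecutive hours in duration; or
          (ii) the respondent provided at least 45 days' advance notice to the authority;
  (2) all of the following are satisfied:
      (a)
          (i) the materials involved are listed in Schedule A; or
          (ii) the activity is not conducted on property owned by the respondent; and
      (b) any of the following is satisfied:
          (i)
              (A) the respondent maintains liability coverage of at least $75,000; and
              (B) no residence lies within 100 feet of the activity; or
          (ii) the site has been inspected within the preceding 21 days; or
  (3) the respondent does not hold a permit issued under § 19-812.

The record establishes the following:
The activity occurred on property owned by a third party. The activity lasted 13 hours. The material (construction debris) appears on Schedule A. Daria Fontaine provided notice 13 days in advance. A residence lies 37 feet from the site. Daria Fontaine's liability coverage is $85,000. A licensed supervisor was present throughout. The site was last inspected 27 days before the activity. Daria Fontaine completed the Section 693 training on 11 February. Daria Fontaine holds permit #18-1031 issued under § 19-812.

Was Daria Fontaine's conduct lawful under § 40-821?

(a) training certified — satisfied.
(i) ≤ 4 hrs duration — not met.
(ii) ≥45 days' notice — not satisfied.
So (b) is not satisfied (F OR F).
(1): T AND F → false.
(i) Schedule A material — holds.
(ii) not (own property) — met.
(a) = T OR T = true.
(A) coverage ≥ $75,000 — holds.
(B) no residence in 100 ft — not met.
(i): T AND F → false.
(ii) site inspected — not satisfied.
So (b) is not satisfied (F OR F).
So (2) is not satisfied (T AND F).
(3) not (holds permit) — fails.
Overall = F OR F OR F = false.

No — unlawful.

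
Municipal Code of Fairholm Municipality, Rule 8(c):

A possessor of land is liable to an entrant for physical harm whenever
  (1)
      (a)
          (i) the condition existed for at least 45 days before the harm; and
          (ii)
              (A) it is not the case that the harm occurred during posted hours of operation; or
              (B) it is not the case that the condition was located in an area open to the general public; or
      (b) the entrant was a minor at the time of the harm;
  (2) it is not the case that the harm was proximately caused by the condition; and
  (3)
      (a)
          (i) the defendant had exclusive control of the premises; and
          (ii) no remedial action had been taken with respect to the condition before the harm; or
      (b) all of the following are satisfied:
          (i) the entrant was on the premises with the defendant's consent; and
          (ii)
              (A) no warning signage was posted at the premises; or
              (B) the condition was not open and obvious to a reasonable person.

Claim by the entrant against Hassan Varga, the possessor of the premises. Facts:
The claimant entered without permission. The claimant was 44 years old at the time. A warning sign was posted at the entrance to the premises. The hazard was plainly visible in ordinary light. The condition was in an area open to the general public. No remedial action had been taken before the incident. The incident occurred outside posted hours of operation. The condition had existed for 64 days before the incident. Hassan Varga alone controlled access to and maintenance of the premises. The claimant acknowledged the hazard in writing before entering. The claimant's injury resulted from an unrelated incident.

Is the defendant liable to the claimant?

(i) condition ≥45 days old — met.
(A) not (during posted hours) — satisfied.
(B) not (public area) — not met.
So (ii) is satisfied (T OR F).
So (a) is satisfied (T AND T).
(b) entrant a minor — not satisfied.
So (1) is satisfied (T OR F).
(2) not (proximate cause) — holds.
(i) exclusive control — met.
(ii) no remedial action — satisfied.
So (a) is satisfied (T AND T).
(i) consent to enter — not satisfied.
(A) no signage posted — not met.
(B) not open/obvious — not met.
(ii) = F OR F = false.
(b): F AND F → false.
(3): T OR F → true.
So Overall is satisfied (T AND T AND T).

Yes — liable.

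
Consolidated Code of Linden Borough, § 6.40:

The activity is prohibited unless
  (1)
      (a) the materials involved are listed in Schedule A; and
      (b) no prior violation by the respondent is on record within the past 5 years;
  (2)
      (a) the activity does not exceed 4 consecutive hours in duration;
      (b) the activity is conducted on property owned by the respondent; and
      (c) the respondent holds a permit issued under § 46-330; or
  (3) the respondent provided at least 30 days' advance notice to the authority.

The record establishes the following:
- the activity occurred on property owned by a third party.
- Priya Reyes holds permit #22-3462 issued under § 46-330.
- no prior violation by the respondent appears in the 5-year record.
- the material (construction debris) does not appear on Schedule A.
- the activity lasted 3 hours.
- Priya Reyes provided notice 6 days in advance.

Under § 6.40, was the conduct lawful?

(a) Schedule A material — fails.
(b) no prior violation — satisfied.
(1): F AND T → false.
(a) ≤ 4 hrs duration — satisfied.
(b) own property — not satisfied.
(c) holds permit — holds.
(2) = T AND F AND T = false.
(3) ≥30 days' notice — fails.
Overall = F OR F OR F = false.

No — unlawful.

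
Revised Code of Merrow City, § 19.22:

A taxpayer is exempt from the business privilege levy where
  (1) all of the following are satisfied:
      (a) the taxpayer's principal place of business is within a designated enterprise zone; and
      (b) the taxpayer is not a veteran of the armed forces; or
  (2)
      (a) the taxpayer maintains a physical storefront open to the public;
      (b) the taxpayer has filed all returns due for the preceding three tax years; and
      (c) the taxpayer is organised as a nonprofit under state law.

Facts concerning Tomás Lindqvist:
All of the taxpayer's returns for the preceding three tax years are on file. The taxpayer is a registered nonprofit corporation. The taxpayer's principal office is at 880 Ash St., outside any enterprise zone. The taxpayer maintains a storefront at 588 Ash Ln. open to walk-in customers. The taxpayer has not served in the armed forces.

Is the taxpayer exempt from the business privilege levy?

Yes — exempt.

(a) in enterprise zone — not satisfied.
(b) not (veteran) — holds.
(1): F AND T → false.
(a) has storefront — met.
(b) returns current — met.
(c) nonprofit — holds.
So (2) is satisfied (T AND T AND T).
Overall = F OR T = true.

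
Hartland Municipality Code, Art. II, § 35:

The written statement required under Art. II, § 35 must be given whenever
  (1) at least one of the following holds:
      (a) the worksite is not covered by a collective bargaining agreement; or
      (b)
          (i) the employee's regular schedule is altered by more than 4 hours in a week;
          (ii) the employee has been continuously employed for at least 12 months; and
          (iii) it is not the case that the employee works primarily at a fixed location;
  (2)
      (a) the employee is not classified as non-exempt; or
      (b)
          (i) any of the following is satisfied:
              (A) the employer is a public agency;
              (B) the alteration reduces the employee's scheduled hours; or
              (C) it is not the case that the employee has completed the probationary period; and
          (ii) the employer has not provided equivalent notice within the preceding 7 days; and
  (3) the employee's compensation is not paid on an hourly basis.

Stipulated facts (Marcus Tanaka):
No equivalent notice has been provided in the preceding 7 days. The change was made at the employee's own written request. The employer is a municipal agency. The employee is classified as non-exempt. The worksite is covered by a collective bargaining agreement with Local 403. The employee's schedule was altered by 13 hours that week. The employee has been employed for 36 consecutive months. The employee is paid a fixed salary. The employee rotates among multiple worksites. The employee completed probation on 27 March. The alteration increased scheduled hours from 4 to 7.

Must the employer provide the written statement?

Yes — required.

(a) no CBA — not satisfied.
(i) schedule shift > 4h — satisfied.
(ii) tenure ≥ 12 mo. — satisfied.
(iii) not (fixed location) — satisfied.
(b) = T AND T AND T = true.
(1): F OR T → true.
(a) not (non-exempt) — not satisfied.
(A) public agency — satisfied.
(B) hours reduced — fails.
(C) not (past probation) — not satisfied.
(i) = T OR F OR F = true.
(ii) no recent notice — met.
(b) = T AND T = true.
(2): F OR T → true.
(3) not (hourly-paid) — holds.
Overall = T AND T AND T = true.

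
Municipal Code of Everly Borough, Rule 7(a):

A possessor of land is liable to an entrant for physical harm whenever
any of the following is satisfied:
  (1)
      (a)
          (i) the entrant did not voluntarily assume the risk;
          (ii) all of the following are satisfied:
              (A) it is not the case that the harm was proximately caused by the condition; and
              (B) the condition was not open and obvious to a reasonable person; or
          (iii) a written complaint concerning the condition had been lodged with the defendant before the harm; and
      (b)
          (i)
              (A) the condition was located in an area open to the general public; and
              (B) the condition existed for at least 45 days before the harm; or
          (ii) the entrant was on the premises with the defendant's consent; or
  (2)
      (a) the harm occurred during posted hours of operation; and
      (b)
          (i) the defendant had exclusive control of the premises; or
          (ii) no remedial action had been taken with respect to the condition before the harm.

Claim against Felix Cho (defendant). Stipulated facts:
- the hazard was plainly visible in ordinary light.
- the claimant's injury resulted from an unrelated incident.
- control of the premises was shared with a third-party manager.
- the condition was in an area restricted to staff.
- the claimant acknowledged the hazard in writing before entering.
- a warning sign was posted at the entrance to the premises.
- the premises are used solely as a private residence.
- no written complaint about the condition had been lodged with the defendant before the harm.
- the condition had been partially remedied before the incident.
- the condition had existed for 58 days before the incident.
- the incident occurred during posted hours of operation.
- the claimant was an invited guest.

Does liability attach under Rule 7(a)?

No — not liable.

(i) no assumed risk — not met.
(A) not (proximate cause) — holds.
(B) not open/obvious — not met.
(ii) = T AND F = false.
(iii) complaint lodged — not satisfied.
(a) = F OR F OR F = false.
(A) public area — fails.
(B) condition ≥45 days old — satisfied.
So (i) is not satisfied (F AND T).
(ii) consent to enter — met.
(b) = F OR T = true.
(1) = F AND T = false.
(a) during posted hours — met.
(i) exclusive control — not met.
(ii) no remedial action — fails.
(b) = F OR F = false.
(2): T AND F → false.
So Overall is not satisfied (F OR F).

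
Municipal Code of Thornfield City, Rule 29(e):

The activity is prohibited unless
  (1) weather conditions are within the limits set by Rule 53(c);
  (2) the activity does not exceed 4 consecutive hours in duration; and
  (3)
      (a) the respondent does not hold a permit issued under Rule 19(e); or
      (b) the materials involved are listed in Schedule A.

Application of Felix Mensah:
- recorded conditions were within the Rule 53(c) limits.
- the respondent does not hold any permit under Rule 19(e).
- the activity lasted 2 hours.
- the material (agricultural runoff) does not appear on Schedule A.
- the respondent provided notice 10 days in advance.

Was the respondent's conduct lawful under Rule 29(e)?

Yes — lawful.

(1) weather ok — met.
(2) ≤ 4 hrs duration — satisfied.
(a) not (holds permit) — met.
(b) Schedule A material — fails.
So (3) is satisfied (T OR F).
Overall: T AND T AND T → true.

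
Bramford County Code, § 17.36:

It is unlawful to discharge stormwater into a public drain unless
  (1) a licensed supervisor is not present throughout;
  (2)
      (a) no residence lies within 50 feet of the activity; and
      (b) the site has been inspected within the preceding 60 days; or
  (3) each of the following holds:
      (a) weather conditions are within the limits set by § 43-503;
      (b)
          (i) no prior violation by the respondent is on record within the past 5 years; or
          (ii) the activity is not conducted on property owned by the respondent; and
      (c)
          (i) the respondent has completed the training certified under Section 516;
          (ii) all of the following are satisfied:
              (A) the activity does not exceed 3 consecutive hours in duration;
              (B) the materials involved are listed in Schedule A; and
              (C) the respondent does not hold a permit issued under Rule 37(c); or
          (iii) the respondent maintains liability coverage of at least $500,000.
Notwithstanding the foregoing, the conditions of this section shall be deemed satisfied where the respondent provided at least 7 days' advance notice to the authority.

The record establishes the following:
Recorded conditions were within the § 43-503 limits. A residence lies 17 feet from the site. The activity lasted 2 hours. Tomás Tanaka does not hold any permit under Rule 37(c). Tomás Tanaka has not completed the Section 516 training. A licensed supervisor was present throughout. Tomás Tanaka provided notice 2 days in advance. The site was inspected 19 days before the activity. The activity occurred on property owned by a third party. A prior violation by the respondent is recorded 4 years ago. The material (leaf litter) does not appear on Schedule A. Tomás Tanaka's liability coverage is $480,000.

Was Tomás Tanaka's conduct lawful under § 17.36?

(1) not (supervisor present) — not satisfied.
(a) no residence in 50 ft — not met.
(b) site inspected — met.
(2) = F AND T = false.
(a) weather ok — met.
(i) no prior violation — not satisfied.
(ii) not (own property) — satisfied.
So (b) is satisfied (F OR T).
(i) training certified — fails.
(A) ≤ 3 hrs duration — satisfied.
(B) Schedule A material — fails.
(C) not (holds permit) — holds.
So (ii) is not satisfied (T AND F AND T).
(iii) coverage ≥ $500,000 — not met.
(c): F OR F OR F → false.
(3) = T AND T AND F = false.
Overall = F OR F OR F = false.
Exception (≥7 days' notice) — not satisfied.
Result: main false OR exception false → false.

No — unlawful.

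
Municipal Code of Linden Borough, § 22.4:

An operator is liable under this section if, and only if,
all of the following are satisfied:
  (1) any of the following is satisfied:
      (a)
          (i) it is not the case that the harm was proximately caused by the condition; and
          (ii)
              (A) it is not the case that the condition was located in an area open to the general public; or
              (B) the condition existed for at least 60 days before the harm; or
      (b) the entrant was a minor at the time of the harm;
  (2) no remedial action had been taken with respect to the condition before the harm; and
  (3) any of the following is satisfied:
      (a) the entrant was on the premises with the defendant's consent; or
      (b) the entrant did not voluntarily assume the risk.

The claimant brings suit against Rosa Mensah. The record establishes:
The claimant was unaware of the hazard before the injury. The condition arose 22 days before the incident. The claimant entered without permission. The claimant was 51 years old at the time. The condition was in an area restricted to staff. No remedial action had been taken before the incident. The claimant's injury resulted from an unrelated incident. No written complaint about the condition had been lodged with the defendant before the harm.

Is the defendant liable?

(i) not (proximate cause) — met.
(A) not (public area) — met.
(B) condition ≥60 days old — fails.
(ii) = T OR F = true.
(a): T AND T → true.
(b) entrant a minor — not met.
(1): T OR F → true.
(2) no remedial action — met.
(a) consent to enter — not met.
(b) no assumed risk — met.
(3): F OR T → true.
Overall = T AND T AND T = true.

Yes — liable.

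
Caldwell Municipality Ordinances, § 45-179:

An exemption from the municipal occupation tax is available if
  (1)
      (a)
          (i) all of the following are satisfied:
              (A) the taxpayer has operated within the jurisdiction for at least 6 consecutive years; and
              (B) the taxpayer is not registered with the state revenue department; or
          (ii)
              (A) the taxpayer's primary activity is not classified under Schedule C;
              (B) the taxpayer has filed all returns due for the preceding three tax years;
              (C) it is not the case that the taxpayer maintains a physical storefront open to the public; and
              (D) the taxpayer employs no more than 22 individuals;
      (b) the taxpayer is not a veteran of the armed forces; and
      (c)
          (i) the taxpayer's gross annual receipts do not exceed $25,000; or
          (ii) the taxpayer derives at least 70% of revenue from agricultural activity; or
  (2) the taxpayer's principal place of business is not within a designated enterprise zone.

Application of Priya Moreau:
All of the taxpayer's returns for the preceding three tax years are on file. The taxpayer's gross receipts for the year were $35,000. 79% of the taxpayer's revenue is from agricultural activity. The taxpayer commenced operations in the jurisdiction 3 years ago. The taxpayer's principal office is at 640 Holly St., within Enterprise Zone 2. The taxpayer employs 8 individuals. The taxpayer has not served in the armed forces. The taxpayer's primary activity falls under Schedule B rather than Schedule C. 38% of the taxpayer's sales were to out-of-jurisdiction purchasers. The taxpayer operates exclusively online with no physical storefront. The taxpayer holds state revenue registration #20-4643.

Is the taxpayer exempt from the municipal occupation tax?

Yes — exempt.

(A) ≥ 6 yrs in jurisdiction — fails.
(B) not (state-registered) — fails.
So (i) is not satisfied (F AND F).
(A) not (Schedule C activity) — met.
(B) returns current — satisfied.
(C) not (has storefront) — met.
(D) ≤ 22 employees — holds.
(ii): T AND T AND T AND T → true.
(a) = F OR T = true.
(b) not (veteran) — satisfied.
(i) receipts ≤ $25,000 — fails.
(ii) ≥70% agricultural — satisfied.
(c): F OR T → true.
So (1) is satisfied (T AND T AND T).
(2) not (in enterprise zone) — not satisfied.
Overall: T OR F → true.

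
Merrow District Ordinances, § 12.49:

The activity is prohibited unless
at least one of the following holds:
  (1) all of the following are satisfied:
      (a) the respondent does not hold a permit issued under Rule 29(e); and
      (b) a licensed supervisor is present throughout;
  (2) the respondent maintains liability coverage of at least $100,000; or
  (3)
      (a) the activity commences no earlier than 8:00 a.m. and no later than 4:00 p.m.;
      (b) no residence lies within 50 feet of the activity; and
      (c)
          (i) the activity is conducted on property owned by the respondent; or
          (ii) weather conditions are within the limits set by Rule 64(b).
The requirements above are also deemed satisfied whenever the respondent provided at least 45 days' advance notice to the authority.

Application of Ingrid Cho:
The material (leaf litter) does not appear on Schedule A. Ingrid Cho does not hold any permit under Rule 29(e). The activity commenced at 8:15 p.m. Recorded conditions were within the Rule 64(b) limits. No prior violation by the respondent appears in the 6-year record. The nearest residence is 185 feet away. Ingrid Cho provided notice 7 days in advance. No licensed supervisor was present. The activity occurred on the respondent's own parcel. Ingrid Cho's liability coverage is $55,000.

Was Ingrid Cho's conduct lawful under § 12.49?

No — unlawful.

(a) not (holds permit) — holds.
(b) supervisor present — fails.
(1): T AND F → false.
(2) coverage ≥ $100,000 — not satisfied.
(a) start within hours — not satisfied.
(b) no residence in 50 ft — satisfied.
(i) own property — met.
(ii) weather ok — met.
(c): T OR T → true.
So (3) is not satisfied (F AND T AND T).
Overall = F OR F OR F = false.
Exception (≥45 days' notice) — not satisfied.
Result: main false OR exception false → false.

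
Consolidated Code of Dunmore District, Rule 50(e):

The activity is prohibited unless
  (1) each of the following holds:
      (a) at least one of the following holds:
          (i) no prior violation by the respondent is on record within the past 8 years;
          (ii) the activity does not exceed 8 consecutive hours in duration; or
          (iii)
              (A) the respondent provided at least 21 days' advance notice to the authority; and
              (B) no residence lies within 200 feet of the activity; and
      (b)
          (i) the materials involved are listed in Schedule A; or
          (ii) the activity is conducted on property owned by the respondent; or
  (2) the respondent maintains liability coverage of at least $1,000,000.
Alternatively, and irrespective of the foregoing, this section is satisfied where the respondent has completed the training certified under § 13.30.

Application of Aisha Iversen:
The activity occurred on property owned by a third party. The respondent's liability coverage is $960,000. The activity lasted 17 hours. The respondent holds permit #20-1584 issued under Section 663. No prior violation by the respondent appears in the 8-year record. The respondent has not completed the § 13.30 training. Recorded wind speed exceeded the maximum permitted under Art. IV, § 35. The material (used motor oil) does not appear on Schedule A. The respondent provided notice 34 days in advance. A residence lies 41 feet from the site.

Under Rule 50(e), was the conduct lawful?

No — unlawful.

(i) no prior violation — met.
(ii) ≤ 8 hrs duration — not satisfied.
(A) ≥21 days' notice — satisfied.
(B) no residence in 200 ft — not satisfied.
(iii): T AND F → false.
(a) = T OR F OR F = true.
(i) Schedule A material — not met.
(ii) own property — fails.
(b): F OR F → false.
So (1) is not satisfied (T AND F).
(2) coverage ≥ $1,000,000 — fails.
Overall: F OR F → false.
Exception (training certified) — not satisfied.
Result: main false OR exception false → false.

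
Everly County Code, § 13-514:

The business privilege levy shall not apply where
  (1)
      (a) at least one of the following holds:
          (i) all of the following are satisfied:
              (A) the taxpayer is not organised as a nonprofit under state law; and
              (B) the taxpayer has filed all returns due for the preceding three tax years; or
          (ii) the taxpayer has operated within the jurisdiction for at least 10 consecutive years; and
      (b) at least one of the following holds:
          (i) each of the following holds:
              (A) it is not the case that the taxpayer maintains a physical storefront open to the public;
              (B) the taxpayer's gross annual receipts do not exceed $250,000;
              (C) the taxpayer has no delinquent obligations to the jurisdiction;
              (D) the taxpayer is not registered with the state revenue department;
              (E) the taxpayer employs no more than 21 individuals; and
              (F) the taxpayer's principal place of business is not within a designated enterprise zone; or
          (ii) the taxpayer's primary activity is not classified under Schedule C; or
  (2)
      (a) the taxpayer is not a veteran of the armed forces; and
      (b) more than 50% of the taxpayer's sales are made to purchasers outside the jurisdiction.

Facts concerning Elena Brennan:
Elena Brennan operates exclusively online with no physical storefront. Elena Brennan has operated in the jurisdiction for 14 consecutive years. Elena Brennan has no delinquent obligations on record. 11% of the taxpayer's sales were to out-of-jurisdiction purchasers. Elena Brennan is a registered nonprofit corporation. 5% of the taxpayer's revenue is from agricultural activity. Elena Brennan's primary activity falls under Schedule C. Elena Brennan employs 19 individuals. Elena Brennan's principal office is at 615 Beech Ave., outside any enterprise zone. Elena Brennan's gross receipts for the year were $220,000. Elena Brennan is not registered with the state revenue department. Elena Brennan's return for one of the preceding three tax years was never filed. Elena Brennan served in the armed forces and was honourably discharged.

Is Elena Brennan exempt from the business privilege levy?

Yes — exempt.

(A) not (nonprofit) — fails.
(B) returns current — not met.
(i): F AND F → false.
(ii) ≥ 10 yrs in jurisdiction — met.
(a) = F OR T = true.
(A) not (has storefront) — holds.
(B) receipts ≤ $250,000 — satisfied.
(C) no delinquency — met.
(D) not (state-registered) — holds.
(E) ≤ 21 employees — satisfied.
(F) not (in enterprise zone) — satisfied.
(i): T AND T AND T AND T AND T AND T → true.
(ii) not (Schedule C activity) — not met.
(b) = T OR F = true.
So (1) is satisfied (T AND T).
(a) not (veteran) — not satisfied.
(b) >50% out-of-jur. sales — not met.
(2) = F AND F = false.
So Overall is satisfied (T OR F).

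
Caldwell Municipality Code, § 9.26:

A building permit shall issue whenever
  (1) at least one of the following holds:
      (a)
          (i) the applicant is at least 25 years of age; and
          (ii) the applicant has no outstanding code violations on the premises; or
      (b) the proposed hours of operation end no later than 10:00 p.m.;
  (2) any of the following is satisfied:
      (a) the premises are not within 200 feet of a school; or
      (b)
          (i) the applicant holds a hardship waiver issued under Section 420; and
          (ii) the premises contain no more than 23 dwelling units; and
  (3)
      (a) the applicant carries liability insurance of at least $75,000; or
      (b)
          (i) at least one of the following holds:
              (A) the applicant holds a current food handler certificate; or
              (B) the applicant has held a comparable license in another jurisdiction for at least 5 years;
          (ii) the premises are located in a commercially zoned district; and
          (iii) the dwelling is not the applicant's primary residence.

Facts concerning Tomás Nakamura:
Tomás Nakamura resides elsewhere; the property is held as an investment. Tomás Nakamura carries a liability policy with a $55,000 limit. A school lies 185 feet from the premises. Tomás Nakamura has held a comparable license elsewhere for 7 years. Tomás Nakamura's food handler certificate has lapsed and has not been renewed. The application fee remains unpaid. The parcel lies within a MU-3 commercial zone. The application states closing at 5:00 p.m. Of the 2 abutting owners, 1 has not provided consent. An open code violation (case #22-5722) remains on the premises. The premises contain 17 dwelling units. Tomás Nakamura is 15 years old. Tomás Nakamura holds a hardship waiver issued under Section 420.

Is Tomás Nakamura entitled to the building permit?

Yes — granted.

(i) age ≥ 25 — not met.
(ii) no code violations — not met.
So (a) is not satisfied (F AND F).
(b) closes by 10 p.m. — met.
(1): F OR T → true.
(a) ≥200 ft from school — fails.
(i) hardship waiver — holds.
(ii) ≤ 23 units — satisfied.
So (b) is satisfied (T AND T).
(2): F OR T → true.
(a) insurance ≥ $75,000 — not met.
(A) food handler cert. — not met.
(B) prior license ≥ 5 yr — met.
(i): F OR T → true.
(ii) commercially zoned — met.
(iii) not (primary residence) — satisfied.
(b): T AND T AND T → true.
So (3) is satisfied (F OR T).
So Overall is satisfied (T AND T AND T).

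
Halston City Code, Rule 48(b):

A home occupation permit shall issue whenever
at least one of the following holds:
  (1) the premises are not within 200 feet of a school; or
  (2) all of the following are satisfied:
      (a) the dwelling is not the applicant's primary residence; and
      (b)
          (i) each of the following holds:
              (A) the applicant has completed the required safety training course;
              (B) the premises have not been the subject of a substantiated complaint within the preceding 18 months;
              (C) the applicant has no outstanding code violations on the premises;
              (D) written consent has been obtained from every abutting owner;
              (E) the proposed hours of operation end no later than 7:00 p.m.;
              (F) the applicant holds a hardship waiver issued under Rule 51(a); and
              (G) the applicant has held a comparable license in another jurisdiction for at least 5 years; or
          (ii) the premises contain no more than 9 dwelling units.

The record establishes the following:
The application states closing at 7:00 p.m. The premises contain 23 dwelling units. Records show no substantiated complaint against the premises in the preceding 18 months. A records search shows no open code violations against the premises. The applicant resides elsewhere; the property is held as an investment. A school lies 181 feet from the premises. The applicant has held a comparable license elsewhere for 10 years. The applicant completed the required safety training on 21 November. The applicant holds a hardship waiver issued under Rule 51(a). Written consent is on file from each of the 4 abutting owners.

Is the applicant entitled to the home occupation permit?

Yes — granted.

(1) ≥200 ft from school — fails.
(a) not (primary residence) — met.
(A) safety training — satisfied.
(B) no complaint in 18 mo. — satisfied.
(C) no code violations — met.
(D) all abutters consent — met.
(E) closes by 7 p.m. — holds.
(F) hardship waiver — satisfied.
(G) prior license ≥ 5 yr — satisfied.
So (i) is satisfied (T AND T AND T AND T AND T AND T AND T).
(ii) ≤ 9 units — fails.
(b) = T OR F = true.
(2) = T AND T = true.
So Overall is satisfied (F OR T).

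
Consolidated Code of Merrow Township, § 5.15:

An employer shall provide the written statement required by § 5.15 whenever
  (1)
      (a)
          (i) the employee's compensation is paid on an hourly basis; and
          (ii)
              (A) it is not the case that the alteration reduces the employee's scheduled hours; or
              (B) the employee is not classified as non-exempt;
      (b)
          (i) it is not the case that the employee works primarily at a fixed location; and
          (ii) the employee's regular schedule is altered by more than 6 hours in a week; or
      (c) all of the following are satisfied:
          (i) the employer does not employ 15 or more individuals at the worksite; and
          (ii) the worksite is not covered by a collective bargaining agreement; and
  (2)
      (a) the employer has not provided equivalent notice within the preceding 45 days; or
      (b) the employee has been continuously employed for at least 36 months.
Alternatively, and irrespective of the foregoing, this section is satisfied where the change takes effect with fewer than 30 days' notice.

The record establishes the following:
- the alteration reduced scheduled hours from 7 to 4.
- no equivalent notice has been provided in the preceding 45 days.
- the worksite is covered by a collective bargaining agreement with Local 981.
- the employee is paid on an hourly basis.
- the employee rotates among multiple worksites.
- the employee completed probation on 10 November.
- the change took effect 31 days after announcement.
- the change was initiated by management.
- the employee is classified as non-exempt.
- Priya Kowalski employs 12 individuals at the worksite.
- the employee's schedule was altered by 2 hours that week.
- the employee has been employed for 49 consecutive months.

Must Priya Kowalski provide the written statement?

No — not required.

(i) hourly-paid — satisfied.
(A) not (hours reduced) — fails.
(B) not (non-exempt) — not satisfied.
So (ii) is not satisfied (F OR F).
(a) = T AND F = false.
(i) not (fixed location) — satisfied.
(ii) schedule shift > 6h — not met.
(b): T AND F → false.
(i) not (≥ 15 at site) — met.
(ii) no CBA — not met.
So (c) is not satisfied (T AND F).
So (1) is not satisfied (F OR F OR F).
(a) no recent notice — satisfied.
(b) tenure ≥ 36 mo. — satisfied.
(2): T OR T → true.
So Overall is not satisfied (F AND T).
Exception (< 30 days' notice) — not satisfied.
Result: main false OR exception false → false.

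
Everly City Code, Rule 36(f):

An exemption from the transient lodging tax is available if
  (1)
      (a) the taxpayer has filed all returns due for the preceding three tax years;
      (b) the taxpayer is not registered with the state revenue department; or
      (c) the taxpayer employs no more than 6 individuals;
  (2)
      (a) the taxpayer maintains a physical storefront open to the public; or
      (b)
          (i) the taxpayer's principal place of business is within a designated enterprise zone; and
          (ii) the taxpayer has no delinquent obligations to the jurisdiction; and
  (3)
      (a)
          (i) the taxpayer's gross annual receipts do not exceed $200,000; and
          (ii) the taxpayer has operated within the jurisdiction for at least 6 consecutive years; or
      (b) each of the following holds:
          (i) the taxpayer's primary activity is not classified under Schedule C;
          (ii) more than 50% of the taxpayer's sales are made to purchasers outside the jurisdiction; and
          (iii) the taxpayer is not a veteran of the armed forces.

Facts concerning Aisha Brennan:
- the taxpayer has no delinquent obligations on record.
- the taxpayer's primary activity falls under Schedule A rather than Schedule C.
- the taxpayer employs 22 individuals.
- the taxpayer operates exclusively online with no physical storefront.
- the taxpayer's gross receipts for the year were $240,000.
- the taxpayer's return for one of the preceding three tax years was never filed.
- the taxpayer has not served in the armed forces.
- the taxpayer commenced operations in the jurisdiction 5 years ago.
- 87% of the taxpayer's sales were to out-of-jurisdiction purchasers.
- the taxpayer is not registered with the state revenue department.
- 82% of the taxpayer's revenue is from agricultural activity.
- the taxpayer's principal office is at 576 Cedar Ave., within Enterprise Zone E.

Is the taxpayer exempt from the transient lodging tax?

(a) returns current — not met.
(b) not (state-registered) — holds.
(c) ≤ 6 employees — not met.
(1) = F OR T OR F = true.
(a) has storefront — fails.
(i) in enterprise zone — satisfied.
(ii) no delinquency — met.
(b): T AND T → true.
So (2) is satisfied (F OR T).
(i) receipts ≤ $200,000 — fails.
(ii) ≥ 6 yrs in jurisdiction — not satisfied.
(a) = F AND F = false.
(i) not (Schedule C activity) — met.
(ii) >50% out-of-jur. sales — met.
(iii) not (veteran) — holds.
So (b) is satisfied (T AND T AND T).
So (3) is satisfied (F OR T).
Overall = T AND T AND T = true.

Yes — exempt.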